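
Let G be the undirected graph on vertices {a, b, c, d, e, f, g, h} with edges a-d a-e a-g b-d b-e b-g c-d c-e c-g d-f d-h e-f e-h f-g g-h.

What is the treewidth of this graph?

A width-3 tree decomposition is:
Bags: B1 = {a, d, e, g}  B2 = {b, d, e, g}  B3 = {d, e, g, h}  B4 = {c, d, e, g}  B5 = {d, e, f, g}
Tree: B1–B2, B2–B3, B3–B4, B4–B5
Each bag holds 4 vertices, so the decomposition has width 3, which upper-bounds the treewidth. For the lower bound: the 4 vertex sets {a,e}, {b,d}, {g}, {h} are disjoint, each induces a connected subgraph, and every pair is joined by at least one edge of G. Contracting each set to a single vertex therefore yields K_{4} as a minor, and since treewidth is minor-monotone, tw(G) ≥ tw(K_{4}) = 3. Therefore the treewidth is 3.

3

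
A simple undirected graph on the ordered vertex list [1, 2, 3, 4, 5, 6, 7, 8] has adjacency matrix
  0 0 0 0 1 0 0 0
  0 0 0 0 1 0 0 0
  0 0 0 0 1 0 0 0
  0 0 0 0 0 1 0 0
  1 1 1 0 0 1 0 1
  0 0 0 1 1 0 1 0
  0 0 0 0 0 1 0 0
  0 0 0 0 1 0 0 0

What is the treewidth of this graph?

A width-1 tree decomposition is:
Bags: B1 = {5, 8}  B2 = {5, 6}  B3 = {4, 6}  B4 = {6, 7}  B5 = {2, 5}  B6 = {1, 5}  B7 = {3, 5}
Tree: B1–B2, B2–B3, B2–B4, B1–B5, B2–B6, B1–B7
The largest bag has 2 vertices, giving width 1; this decomposition certifies tw(G) ≤ 1. G has an edge, so its treewidth is at least 1. Combining the bounds, tw(G) = 1.

1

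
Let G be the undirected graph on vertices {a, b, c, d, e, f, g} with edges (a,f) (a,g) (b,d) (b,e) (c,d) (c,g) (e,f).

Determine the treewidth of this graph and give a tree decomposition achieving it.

Treewidth 2.
One such decomposition:
Bags: B1 = {c, d, g}  B2 = {a, d, g}  B3 = {a, d, f}  B4 = {d, e, f}  B5 = {b, d, e}
Tree: B1–B2, B2–B3, B3–B4, B4–B5

Each bag holds 3 vertices, so the decomposition has width 2, which upper-bounds the treewidth. The edges d–c–g–a–f–e–b–d form a cycle, so G is not a tree and its treewidth is at least 2. The upper and lower bounds meet at 2, so that is the treewidth.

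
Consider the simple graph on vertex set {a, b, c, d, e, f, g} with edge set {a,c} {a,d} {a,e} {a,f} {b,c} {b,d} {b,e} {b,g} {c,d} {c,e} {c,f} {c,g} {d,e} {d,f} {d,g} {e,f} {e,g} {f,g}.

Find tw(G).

4

A width-4 tree decomposition is:
Bags: B1 = {c, d, e, f, g}  B2 = {b, c, d, e, g}  B3 = {a, c, d, e, f}
Tree: B1–B2, B1–B3
Every bag has size at most 5, so the width is 5 − 1 = 4 and tw(G) ≤ 4. For the lower bound, the 5 vertices {c, d, e, f, g} are pairwise adjacent, and any tree decomposition puts a clique entirely inside one bag — forcing width ≥ 4. Combining the bounds, tw(G) = 4.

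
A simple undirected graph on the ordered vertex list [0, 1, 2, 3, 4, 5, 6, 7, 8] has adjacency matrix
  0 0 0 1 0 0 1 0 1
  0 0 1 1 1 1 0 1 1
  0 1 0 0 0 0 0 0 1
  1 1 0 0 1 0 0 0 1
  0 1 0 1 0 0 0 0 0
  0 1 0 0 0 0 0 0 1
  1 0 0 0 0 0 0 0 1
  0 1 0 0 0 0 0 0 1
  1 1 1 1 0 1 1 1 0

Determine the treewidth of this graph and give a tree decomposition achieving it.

Each bag holds 3 vertices, so the decomposition has width 2, which upper-bounds the treewidth. Conversely, {0, 3, 8} is a clique of size 3, and the vertices of any clique must share a bag in every tree decomposition; so some bag has ≥ 3 vertices and tw(G) ≥ 2. The upper and lower bounds meet at 2, so that is the treewidth.

Treewidth 2.
One optimal decomposition is:
Bags: B1 = {1, 2, 8}  B2 = {1, 5, 8}  B3 = {1, 3, 8}  B4 = {0, 3, 8}  B5 = {1, 3, 4}  B6 = {1, 7, 8}  B7 = {0, 6, 8}
Tree: B1–B2, B2–B3, B3–B4, B3–B5, B1–B6, B4–B7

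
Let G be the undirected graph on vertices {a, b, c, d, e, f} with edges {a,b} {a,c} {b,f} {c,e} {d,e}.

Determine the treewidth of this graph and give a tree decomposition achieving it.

Treewidth 1.
One optimal decomposition is:
Bags: B1 = {b, f}  B2 = {a, b}  B3 = {a, c}  B4 = {c, e}  B5 = {d, e}
Tree: B1–B2, B2–B3, B3–B4, B4–B5

The largest bag has 2 vertices, giving width 1; this decomposition certifies tw(G) ≤ 1. G has an edge, so its treewidth is at least 1. Combining the bounds, tw(G) = 1.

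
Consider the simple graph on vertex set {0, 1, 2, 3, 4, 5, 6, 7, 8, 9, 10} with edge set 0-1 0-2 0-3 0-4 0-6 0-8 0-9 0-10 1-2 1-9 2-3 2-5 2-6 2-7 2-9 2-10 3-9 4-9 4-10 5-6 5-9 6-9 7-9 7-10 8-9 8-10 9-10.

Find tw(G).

A width-3 tree decomposition is:
Bags: B1 = {0, 8, 9, 10}  B2 = {0, 2, 9, 10}  B3 = {0, 4, 9, 10}  B4 = {0, 2, 6, 9}  B5 = {2, 5, 6, 9}  B6 = {0, 1, 2, 9}  B7 = {0, 2, 3, 9}  B8 = {2, 7, 9, 10}
Tree: B1–B2, B2–B3, B2–B4, B4–B5, B4–B6, B2–B7, B2–B8
The largest bag has 4 vertices, giving width 3; this decomposition certifies tw(G) ≤ 3. Conversely, {0, 8, 9, 10} is a clique of size 4, and the vertices of any clique must share a bag in every tree decomposition; so some bag has ≥ 4 vertices and tw(G) ≥ 3. Combining the bounds, tw(G) = 3.

3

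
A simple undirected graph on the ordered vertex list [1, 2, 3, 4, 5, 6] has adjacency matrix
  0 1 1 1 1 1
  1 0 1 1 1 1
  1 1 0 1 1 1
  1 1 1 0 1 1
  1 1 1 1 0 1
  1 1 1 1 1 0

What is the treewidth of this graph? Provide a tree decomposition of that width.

Treewidth 5.
Bags: B1 = {1, 2, 3, 4, 5, 6}
Tree: (single bag)

A single bag containing all 6 vertices is trivially a valid decomposition of width 5. On the other hand G contains the 6-clique {1, 2, 3, 4, 5, 6}. A clique must lie in a single bag of any decomposition, so no decomposition can have width below 5. The upper and lower bounds meet at 5, so that is the treewidth.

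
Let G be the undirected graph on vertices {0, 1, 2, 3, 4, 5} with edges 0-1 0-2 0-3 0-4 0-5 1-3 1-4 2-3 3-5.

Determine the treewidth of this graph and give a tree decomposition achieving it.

Treewidth 2.
One such decomposition:
Bags: B1 = {0, 1, 3}  B2 = {0, 3, 5}  B3 = {0, 1, 4}  B4 = {0, 2, 3}
Tree: B1–B2, B1–B3, B1–B4

Each bag holds 3 vertices, so the decomposition has width 2, which upper-bounds the treewidth. Conversely, {0, 1, 3} is a clique of size 3, and the vertices of any clique must share a bag in every tree decomposition; so some bag has ≥ 3 vertices and tw(G) ≥ 2. Therefore the treewidth is 2.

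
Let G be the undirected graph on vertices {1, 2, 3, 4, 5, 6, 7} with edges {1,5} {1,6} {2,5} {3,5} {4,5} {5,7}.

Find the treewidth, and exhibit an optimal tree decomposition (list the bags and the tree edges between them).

Every bag has size at most 2, so the width is 2 − 1 = 1 and tw(G) ≤ 1. Any graph with an edge has treewidth ≥ 1, and G has the edge 7–5. Combining the bounds, tw(G) = 1.

Treewidth 1.
One such decomposition:
Bags: B1 = {5, 7}  B2 = {3, 5}  B3 = {2, 5}  B4 = {1, 5}  B5 = {4, 5}  B6 = {1, 6}
Tree: B1–B2, B1–B3, B1–B4, B2–B5, B4–B6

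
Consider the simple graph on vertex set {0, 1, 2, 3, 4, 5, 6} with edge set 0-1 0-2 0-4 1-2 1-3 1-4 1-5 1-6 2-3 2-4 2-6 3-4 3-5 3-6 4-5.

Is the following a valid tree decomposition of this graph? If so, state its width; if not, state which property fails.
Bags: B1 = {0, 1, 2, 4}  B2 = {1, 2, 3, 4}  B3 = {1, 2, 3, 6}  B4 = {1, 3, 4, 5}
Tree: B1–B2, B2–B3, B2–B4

Checking the three conditions: (i) the bags cover all of {0, 1, 2, 3, 4, 5, 6}; (ii) for each edge, some bag contains both endpoints; (iii) the bags containing any fixed vertex form a subtree. All hold, so the decomposition is valid with width 4 − 1 = 3.

Yes; width 3.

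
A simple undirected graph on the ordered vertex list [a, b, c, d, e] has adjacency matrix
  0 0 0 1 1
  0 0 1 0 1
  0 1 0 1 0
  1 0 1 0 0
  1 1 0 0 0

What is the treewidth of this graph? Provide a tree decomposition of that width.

Treewidth 2.
Bags: B1 = {a, b, e}  B2 = {a, b, c}  B3 = {a, c, d}
Tree: B1–B2, B2–B3

The largest bag has 3 vertices, giving width 2; this decomposition certifies tw(G) ≤ 2. The edges a–e–b–c–d–a form a cycle, so G is not a tree and its treewidth is at least 2. Hence tw(G) = 2 exactly.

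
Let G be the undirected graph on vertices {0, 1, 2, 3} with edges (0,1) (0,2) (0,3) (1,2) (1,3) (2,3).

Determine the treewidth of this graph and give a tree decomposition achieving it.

Treewidth 3.
Bags: B1 = {0, 1, 2, 3}
Tree: (single bag)

A single bag containing all 4 vertices is trivially a valid decomposition of width 3. On the other hand G contains the 4-clique {0, 1, 2, 3}. A clique must lie in a single bag of any decomposition, so no decomposition can have width below 3. Therefore the treewidth is 3.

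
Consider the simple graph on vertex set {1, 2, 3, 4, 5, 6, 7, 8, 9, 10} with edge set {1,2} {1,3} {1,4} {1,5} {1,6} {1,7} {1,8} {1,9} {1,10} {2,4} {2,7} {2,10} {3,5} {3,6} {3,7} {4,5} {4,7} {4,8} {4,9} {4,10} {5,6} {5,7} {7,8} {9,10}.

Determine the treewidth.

3

A width-3 tree decomposition is:
Bags: B1 = {1, 2, 4, 10}  B2 = {1, 2, 4, 7}  B3 = {1, 4, 5, 7}  B4 = {1, 4, 9, 10}  B5 = {1, 4, 7, 8}  B6 = {1, 3, 5, 7}  B7 = {1, 3, 5, 6}
Tree: B1–B2, B2–B3, B1–B4, B2–B5, B3–B6, B6–B7
The largest bag has 4 vertices, giving width 3; this decomposition certifies tw(G) ≤ 3. For the lower bound, the 4 vertices {1, 3, 5, 6} are pairwise adjacent, and any tree decomposition puts a clique entirely inside one bag — forcing width ≥ 3. Combining the bounds, tw(G) = 3.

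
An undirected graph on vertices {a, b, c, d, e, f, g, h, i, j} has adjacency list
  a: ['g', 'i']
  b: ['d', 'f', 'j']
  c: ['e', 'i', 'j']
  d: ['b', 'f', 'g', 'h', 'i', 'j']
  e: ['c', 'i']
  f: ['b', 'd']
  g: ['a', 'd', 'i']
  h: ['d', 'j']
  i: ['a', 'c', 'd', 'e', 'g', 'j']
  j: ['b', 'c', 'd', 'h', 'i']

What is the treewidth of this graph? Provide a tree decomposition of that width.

Each bag holds 3 vertices, so the decomposition has width 2, which upper-bounds the treewidth. For the lower bound, the 3 vertices {d, g, i} are pairwise adjacent, and any tree decomposition puts a clique entirely inside one bag — forcing width ≥ 2. Therefore the treewidth is 2.

Treewidth 2.
Bags: B1 = {d, g, i}  B2 = {d, i, j}  B3 = {c, i, j}  B4 = {b, d, j}  B5 = {d, h, j}  B6 = {b, d, f}  B7 = {c, e, i}  B8 = {a, g, i}
Tree: B1–B2, B2–B3, B2–B4, B2–B5, B4–B6, B3–B7, B1–B8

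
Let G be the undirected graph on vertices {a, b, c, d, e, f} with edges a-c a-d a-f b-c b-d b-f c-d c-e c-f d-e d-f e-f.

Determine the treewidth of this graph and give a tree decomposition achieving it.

Treewidth 3.
One optimal decomposition is:
Bags: B1 = {a, c, d, f}  B2 = {b, c, d, f}  B3 = {c, d, e, f}
Tree: B1–B2, B1–B3

Every bag has size at most 4, so the width is 4 − 1 = 3 and tw(G) ≤ 3. For the lower bound, the 4 vertices {c, d, e, f} are pairwise adjacent, and any tree decomposition puts a clique entirely inside one bag — forcing width ≥ 3. The upper and lower bounds meet at 3, so that is the treewidth.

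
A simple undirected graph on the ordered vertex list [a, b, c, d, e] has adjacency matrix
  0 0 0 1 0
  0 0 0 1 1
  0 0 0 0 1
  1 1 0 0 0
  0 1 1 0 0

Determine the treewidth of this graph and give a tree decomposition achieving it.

Every bag has size at most 2, so the width is 2 − 1 = 1 and tw(G) ≤ 1. G has an edge, so its treewidth is at least 1. Combining the bounds, tw(G) = 1.

Treewidth 1.
One such decomposition:
Bags: B1 = {a, d}  B2 = {b, d}  B3 = {b, e}  B4 = {c, e}
Tree: B1–B2, B2–B3, B3–B4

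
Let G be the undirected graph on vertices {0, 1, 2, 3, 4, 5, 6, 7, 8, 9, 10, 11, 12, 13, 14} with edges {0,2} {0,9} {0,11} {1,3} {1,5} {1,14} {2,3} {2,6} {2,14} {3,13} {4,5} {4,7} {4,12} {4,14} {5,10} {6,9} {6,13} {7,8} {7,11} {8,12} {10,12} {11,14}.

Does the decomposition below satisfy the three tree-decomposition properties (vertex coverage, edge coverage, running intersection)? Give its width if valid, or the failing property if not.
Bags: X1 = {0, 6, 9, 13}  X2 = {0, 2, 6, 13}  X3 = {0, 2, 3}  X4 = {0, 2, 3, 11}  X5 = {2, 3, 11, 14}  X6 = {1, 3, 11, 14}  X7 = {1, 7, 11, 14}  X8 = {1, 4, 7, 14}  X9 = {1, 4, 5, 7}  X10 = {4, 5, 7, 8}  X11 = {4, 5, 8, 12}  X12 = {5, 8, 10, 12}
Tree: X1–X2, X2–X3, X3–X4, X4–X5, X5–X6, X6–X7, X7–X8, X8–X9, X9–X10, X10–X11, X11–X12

No — edge (13,3) lies in no bag.

A tree decomposition must satisfy three properties: every vertex lies in some bag; for every edge, both endpoints lie together in some bag; and for every vertex, the bags containing it form a connected subtree. Here edge (13,3) lies in no bag, so the decomposition is invalid.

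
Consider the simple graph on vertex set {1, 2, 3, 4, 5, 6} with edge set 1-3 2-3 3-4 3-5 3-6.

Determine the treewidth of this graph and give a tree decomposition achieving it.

Treewidth 1.
One such decomposition:
Bags: B1 = {3, 4}  B2 = {3, 5}  B3 = {3, 6}  B4 = {2, 3}  B5 = {1, 3}
Tree: B1–B2, B2–B3, B2–B4, B1–B5

Each bag holds 2 vertices, so the decomposition has width 1, which upper-bounds the treewidth. Any graph with an edge has treewidth ≥ 1, and G has the edge 4–3. Therefore the treewidth is 1.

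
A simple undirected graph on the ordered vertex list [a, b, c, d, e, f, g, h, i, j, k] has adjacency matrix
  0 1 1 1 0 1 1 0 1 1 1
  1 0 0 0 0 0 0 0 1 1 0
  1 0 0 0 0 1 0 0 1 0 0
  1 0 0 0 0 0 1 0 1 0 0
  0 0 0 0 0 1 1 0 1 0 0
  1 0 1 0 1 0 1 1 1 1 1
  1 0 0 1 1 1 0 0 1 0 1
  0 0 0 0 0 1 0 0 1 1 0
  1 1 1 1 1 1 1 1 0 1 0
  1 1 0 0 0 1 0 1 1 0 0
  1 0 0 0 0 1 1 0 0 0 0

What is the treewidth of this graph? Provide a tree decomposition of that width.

Treewidth 3.
One such decomposition:
Bags: B1 = {a, f, g, i}  B2 = {a, c, f, i}  B3 = {a, f, g, k}  B4 = {a, d, g, i}  B5 = {e, f, g, i}  B6 = {a, f, i, j}  B7 = {f, h, i, j}  B8 = {a, b, i, j}
Tree: B1–B2, B1–B3, B1–B4, B1–B5, B1–B6, B6–B7, B6–B8

Every bag has size at most 4, so the width is 4 − 1 = 3 and tw(G) ≤ 3. For the lower bound, the 4 vertices {a, f, g, k} are pairwise adjacent, and any tree decomposition puts a clique entirely inside one bag — forcing width ≥ 3. Combining the bounds, tw(G) = 3.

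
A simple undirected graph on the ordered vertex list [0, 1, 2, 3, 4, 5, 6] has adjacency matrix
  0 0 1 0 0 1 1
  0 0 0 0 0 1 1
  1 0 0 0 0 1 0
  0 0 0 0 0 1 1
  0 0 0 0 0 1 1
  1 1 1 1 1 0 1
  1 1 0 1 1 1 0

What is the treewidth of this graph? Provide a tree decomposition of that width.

Each bag holds 3 vertices, so the decomposition has width 2, which upper-bounds the treewidth. Conversely, {0, 2, 5} is a clique of size 3, and the vertices of any clique must share a bag in every tree decomposition; so some bag has ≥ 3 vertices and tw(G) ≥ 2. Hence tw(G) = 2 exactly.

Treewidth 2.
Bags: B1 = {0, 5, 6}  B2 = {4, 5, 6}  B3 = {0, 2, 5}  B4 = {1, 5, 6}  B5 = {3, 5, 6}
Tree: B1–B2, B1–B3, B2–B4, B2–B5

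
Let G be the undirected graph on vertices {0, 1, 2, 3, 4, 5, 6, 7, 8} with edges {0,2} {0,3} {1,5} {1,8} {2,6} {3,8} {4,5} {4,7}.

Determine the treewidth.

1

A width-1 tree decomposition is:
Bags: B1 = {4, 7}  B2 = {4, 5}  B3 = {1, 5}  B4 = {1, 8}  B5 = {3, 8}  B6 = {0, 3}  B7 = {0, 2}  B8 = {2, 6}
Tree: B1–B2, B2–B3, B3–B4, B4–B5, B5–B6, B6–B7, B7–B8
Each bag holds 2 vertices, so the decomposition has width 1, which upper-bounds the treewidth. Any graph with an edge has treewidth ≥ 1, and G has the edge 7–4. Hence tw(G) = 1 exactly.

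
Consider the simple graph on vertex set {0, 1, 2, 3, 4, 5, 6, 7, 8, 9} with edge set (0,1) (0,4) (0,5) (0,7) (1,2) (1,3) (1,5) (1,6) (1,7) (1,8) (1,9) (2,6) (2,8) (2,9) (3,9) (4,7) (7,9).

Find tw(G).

2

A width-2 tree decomposition is:
Bags: B1 = {0, 1, 5}  B2 = {0, 1, 7}  B3 = {1, 7, 9}  B4 = {1, 2, 9}  B5 = {1, 3, 9}  B6 = {1, 2, 6}  B7 = {0, 4, 7}  B8 = {1, 2, 8}
Tree: B1–B2, B2–B3, B3–B4, B4–B5, B4–B6, B2–B7, B6–B8
Every bag has size at most 3, so the width is 3 − 1 = 2 and tw(G) ≤ 2. Conversely, {0, 1, 5} is a clique of size 3, and the vertices of any clique must share a bag in every tree decomposition; so some bag has ≥ 3 vertices and tw(G) ≥ 2. The upper and lower bounds meet at 2, so that is the treewidth.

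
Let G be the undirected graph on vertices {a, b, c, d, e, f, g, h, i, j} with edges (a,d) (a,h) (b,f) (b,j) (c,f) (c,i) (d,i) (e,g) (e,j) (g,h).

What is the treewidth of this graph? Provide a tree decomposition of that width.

Every bag has size at most 3, so the width is 3 − 1 = 2 and tw(G) ≤ 2. The edges h–g–e–j–b–f–c–i–d–a–h form a cycle, so G is not a tree and its treewidth is at least 2. Therefore the treewidth is 2.

Treewidth 2.
Bags: B1 = {e, g, h}  B2 = {e, h, j}  B3 = {b, h, j}  B4 = {b, f, h}  B5 = {c, f, h}  B6 = {c, h, i}  B7 = {d, h, i}  B8 = {a, d, h}
Tree: B1–B2, B2–B3, B3–B4, B4–B5, B5–B6, B6–B7, B7–B8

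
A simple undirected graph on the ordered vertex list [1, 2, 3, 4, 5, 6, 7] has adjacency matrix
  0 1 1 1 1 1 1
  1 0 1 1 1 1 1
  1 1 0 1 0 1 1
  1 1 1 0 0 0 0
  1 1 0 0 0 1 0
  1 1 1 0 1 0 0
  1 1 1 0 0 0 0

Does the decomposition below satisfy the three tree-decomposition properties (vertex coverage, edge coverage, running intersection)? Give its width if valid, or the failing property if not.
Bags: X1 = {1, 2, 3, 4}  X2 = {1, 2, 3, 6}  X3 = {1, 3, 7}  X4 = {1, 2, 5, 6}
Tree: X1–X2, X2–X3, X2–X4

No — edge (2,7) lies in no bag.

A tree decomposition must satisfy three properties: every vertex lies in some bag; for every edge, both endpoints lie together in some bag; and for every vertex, the bags containing it form a connected subtree. Here edge (2,7) lies in no bag, so the decomposition is invalid.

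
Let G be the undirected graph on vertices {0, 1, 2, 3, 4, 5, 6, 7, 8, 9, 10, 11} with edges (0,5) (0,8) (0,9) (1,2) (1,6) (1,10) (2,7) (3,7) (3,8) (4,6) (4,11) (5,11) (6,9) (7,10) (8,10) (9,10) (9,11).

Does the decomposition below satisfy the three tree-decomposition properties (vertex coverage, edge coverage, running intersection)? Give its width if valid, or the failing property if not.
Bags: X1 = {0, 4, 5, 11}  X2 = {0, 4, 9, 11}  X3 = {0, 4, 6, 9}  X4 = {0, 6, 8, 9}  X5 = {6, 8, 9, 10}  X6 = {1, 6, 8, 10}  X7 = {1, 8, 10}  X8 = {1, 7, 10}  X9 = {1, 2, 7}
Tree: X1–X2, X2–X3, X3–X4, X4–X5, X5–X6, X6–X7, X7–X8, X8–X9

No — vertex 3 appears in no bag.

A tree decomposition must satisfy three properties: every vertex lies in some bag; for every edge, both endpoints lie together in some bag; and for every vertex, the bags containing it form a connected subtree. Here vertex 3 appears in no bag, so the decomposition is invalid.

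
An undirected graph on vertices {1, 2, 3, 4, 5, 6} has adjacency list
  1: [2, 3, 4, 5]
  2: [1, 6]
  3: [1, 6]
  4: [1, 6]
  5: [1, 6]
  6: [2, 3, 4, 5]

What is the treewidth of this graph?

A width-2 tree decomposition is:
Bags: B1 = {1, 3, 6}  B2 = {1, 2, 6}  B3 = {1, 4, 6}  B4 = {1, 5, 6}
Tree: B1–B2, B2–B3, B3–B4
Each bag holds 3 vertices, so the decomposition has width 2, which upper-bounds the treewidth. For the lower bound, G contains the cycle 3–1–2–6–3, so G is not a forest; only forests have treewidth ≤ 1, hence tw(G) ≥ 2. Combining the bounds, tw(G) = 2.

2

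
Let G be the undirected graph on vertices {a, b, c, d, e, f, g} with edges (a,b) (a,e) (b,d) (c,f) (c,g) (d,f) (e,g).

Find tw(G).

A width-2 tree decomposition is:
Bags: B1 = {a, e, g}  B2 = {a, c, g}  B3 = {a, c, f}  B4 = {a, d, f}  B5 = {a, b, d}
Tree: B1–B2, B2–B3, B3–B4, B4–B5
The largest bag has 3 vertices, giving width 2; this decomposition certifies tw(G) ≤ 2. The edges a–e–g–c–f–d–b–a form a cycle, so G is not a tree and its treewidth is at least 2. Hence tw(G) = 2 exactly.

2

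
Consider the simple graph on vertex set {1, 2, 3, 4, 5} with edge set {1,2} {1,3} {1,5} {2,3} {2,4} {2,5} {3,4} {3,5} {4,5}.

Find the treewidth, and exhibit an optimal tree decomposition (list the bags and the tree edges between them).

Every bag has size at most 4, so the width is 4 − 1 = 3 and tw(G) ≤ 3. On the other hand G contains the 4-clique {1, 2, 3, 5}. A clique must lie in a single bag of any decomposition, so no decomposition can have width below 3. Therefore the treewidth is 3.

Treewidth 3.
One optimal decomposition is:
Bags: B1 = {2, 3, 4, 5}  B2 = {1, 2, 3, 5}
Tree: B1–B2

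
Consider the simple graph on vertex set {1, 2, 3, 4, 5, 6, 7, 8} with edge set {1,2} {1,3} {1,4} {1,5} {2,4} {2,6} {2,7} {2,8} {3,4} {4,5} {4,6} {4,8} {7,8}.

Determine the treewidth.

A width-2 tree decomposition is:
Bags: B1 = {1, 2, 4}  B2 = {2, 4, 8}  B3 = {1, 4, 5}  B4 = {1, 3, 4}  B5 = {2, 4, 6}  B6 = {2, 7, 8}
Tree: B1–B2, B1–B3, B3–B4, B2–B5, B2–B6
Each bag holds 3 vertices, so the decomposition has width 2, which upper-bounds the treewidth. On the other hand G contains the 3-clique {2, 4, 8}. A clique must lie in a single bag of any decomposition, so no decomposition can have width below 2. Combining the bounds, tw(G) = 2.

2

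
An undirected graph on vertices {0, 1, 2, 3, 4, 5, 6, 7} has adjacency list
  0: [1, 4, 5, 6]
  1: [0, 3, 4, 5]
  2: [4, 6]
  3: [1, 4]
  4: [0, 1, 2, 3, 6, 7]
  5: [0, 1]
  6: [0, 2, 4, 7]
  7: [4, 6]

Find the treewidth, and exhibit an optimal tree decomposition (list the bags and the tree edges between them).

Every bag has size at most 3, so the width is 3 − 1 = 2 and tw(G) ≤ 2. On the other hand G contains the 3-clique {0, 1, 4}. A clique must lie in a single bag of any decomposition, so no decomposition can have width below 2. Combining the bounds, tw(G) = 2.

Treewidth 2.
Bags: B1 = {4, 6, 7}  B2 = {0, 4, 6}  B3 = {0, 1, 4}  B4 = {1, 3, 4}  B5 = {2, 4, 6}  B6 = {0, 1, 5}
Tree: B1–B2, B2–B3, B3–B4, B1–B5, B3–B6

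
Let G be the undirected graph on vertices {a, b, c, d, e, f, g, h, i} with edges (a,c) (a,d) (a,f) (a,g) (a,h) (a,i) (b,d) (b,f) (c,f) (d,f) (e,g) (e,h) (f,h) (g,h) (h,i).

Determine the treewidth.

A width-2 tree decomposition is:
Bags: B1 = {a, g, h}  B2 = {a, f, h}  B3 = {e, g, h}  B4 = {a, d, f}  B5 = {a, h, i}  B6 = {a, c, f}  B7 = {b, d, f}
Tree: B1–B2, B1–B3, B2–B4, B1–B5, B4–B6, B4–B7
Each bag holds 3 vertices, so the decomposition has width 2, which upper-bounds the treewidth. On the other hand G contains the 3-clique {e, g, h}. A clique must lie in a single bag of any decomposition, so no decomposition can have width below 2. Therefore the treewidth is 2.

2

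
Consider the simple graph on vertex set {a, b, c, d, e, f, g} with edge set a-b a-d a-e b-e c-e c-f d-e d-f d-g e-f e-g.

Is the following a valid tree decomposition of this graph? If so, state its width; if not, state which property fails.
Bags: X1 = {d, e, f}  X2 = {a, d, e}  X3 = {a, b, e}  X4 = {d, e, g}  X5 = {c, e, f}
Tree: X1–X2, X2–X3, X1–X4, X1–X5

Yes; width 2.

Checking the three conditions: (i) the bags cover all of {a, b, c, d, e, f, g}; (ii) for each edge, some bag contains both endpoints; (iii) the bags containing any fixed vertex form a subtree. All hold, so the decomposition is valid with width 3 − 1 = 2.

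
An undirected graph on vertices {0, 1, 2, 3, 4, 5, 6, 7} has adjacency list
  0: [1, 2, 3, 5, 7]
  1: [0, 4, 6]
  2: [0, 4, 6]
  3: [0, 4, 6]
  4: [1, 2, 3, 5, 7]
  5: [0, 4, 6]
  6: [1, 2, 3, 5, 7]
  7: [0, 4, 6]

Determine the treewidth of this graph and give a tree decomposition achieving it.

Treewidth 3.
One optimal decomposition is:
Bags: B1 = {0, 4, 5, 6}  B2 = {0, 2, 4, 6}  B3 = {0, 4, 6, 7}  B4 = {0, 1, 4, 6}  B5 = {0, 3, 4, 6}
Tree: B1–B2, B2–B3, B3–B4, B4–B5

Each bag holds 4 vertices, so the decomposition has width 3, which upper-bounds the treewidth. For the lower bound: the 4 vertex sets {5,6}, {0,2}, {4}, {7} are disjoint, each induces a connected subgraph, and every pair is joined by at least one edge of G. Contracting each set to a single vertex therefore yields K_{4} as a minor, and since treewidth is minor-monotone, tw(G) ≥ tw(K_{4}) = 3. Combining the bounds, tw(G) = 3.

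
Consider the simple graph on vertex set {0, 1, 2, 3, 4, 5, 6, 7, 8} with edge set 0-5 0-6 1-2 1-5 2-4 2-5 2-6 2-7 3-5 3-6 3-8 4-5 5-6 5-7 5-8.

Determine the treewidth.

A width-2 tree decomposition is:
Bags: B1 = {3, 5, 6}  B2 = {2, 5, 6}  B3 = {3, 5, 8}  B4 = {1, 2, 5}  B5 = {2, 4, 5}  B6 = {2, 5, 7}  B7 = {0, 5, 6}
Tree: B1–B2, B1–B3, B2–B4, B4–B5, B4–B6, B2–B7
Every bag has size at most 3, so the width is 3 − 1 = 2 and tw(G) ≤ 2. For the lower bound, the 3 vertices {0, 5, 6} are pairwise adjacent, and any tree decomposition puts a clique entirely inside one bag — forcing width ≥ 2. Hence tw(G) = 2 exactly.

2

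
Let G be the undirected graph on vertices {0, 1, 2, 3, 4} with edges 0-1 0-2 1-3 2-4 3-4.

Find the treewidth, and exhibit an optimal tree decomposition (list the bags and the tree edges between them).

Each bag holds 3 vertices, so the decomposition has width 2, which upper-bounds the treewidth. Since 0–1–3–4–2–0 is a cycle in G, G is not acyclic. Forests are exactly the graphs of treewidth ≤ 1, so tw(G) ≥ 2. The upper and lower bounds meet at 2, so that is the treewidth.

Treewidth 2.
Bags: B1 = {0, 1, 3}  B2 = {0, 3, 4}  B3 = {0, 2, 4}
Tree: B1–B2, B2–B3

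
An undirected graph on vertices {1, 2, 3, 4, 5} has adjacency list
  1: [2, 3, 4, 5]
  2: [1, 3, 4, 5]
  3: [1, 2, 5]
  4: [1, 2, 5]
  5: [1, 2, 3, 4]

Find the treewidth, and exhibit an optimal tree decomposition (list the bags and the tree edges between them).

Every bag has size at most 4, so the width is 4 − 1 = 3 and tw(G) ≤ 3. Conversely, {1, 2, 3, 5} is a clique of size 4, and the vertices of any clique must share a bag in every tree decomposition; so some bag has ≥ 4 vertices and tw(G) ≥ 3. The upper and lower bounds meet at 3, so that is the treewidth.

Treewidth 3.
Bags: B1 = {1, 2, 4, 5}  B2 = {1, 2, 3, 5}
Tree: B1–B2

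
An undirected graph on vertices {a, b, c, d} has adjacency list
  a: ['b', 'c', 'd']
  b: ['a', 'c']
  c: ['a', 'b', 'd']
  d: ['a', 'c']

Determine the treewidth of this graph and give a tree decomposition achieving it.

Treewidth 2.
One optimal decomposition is:
Bags: B1 = {a, b, c}  B2 = {a, c, d}
Tree: B1–B2

The largest bag has 3 vertices, giving width 2; this decomposition certifies tw(G) ≤ 2. On the other hand G contains the 3-clique {a, c, d}. A clique must lie in a single bag of any decomposition, so no decomposition can have width below 2. Combining the bounds, tw(G) = 2.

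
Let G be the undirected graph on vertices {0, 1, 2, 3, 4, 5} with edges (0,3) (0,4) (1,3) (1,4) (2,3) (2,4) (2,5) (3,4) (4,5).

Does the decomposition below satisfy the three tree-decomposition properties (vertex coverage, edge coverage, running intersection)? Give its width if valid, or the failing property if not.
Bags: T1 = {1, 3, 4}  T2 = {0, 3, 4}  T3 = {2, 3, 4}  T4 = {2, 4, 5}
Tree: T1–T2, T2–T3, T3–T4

Every vertex of G appears in some bag (union = {0, 1, 2, 3, 4, 5}); every edge is covered by a bag; and for each vertex v the set of bags containing v is connected in the bag tree. The decomposition is therefore valid. The largest bag has 3 vertices, so the width is 2.

Yes; width 2.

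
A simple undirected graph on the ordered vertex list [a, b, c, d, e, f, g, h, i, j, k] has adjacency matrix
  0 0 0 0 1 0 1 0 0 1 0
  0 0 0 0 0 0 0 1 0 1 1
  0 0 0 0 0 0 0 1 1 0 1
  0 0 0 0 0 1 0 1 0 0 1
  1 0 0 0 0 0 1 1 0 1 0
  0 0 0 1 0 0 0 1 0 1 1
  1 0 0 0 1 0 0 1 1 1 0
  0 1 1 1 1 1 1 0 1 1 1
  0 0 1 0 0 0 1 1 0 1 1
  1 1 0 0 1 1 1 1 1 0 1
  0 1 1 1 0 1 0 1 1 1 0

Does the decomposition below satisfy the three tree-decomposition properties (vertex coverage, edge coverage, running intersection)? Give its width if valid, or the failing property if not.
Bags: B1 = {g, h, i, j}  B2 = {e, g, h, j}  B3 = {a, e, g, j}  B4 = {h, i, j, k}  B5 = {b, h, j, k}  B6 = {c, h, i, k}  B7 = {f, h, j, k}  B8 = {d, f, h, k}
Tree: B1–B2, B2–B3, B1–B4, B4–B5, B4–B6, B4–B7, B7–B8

Every vertex of G appears in some bag (union = {a, b, c, d, e, f, g, h, i, j, k}); every edge is covered by a bag; and for each vertex v the set of bags containing v is connected in the bag tree. The decomposition is therefore valid. The largest bag has 4 vertices, so the width is 3.

Yes; width 3.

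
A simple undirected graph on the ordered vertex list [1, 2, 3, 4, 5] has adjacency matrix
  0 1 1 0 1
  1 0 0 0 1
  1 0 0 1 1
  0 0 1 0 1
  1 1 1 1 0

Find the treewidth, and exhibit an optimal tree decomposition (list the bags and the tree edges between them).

Treewidth 2.
One optimal decomposition is:
Bags: B1 = {1, 3, 5}  B2 = {3, 4, 5}  B3 = {1, 2, 5}
Tree: B1–B2, B1–B3

The largest bag has 3 vertices, giving width 2; this decomposition certifies tw(G) ≤ 2. On the other hand G contains the 3-clique {1, 2, 5}. A clique must lie in a single bag of any decomposition, so no decomposition can have width below 2. Hence tw(G) = 2 exactly.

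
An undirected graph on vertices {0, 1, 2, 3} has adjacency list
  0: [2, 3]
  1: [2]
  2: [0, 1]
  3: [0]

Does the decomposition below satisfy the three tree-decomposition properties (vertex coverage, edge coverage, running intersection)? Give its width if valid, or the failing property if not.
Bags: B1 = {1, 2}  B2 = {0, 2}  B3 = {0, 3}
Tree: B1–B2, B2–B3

Yes; width 1.

Vertex coverage: the bags together contain {0, 1, 2, 3}, the full vertex set. Edge coverage: each edge of G has both endpoints in at least one bag. Running intersection: for every vertex, the bags containing it form a connected subtree. All three properties hold, so this is a valid tree decomposition of width max|bag| − 1 = 1, and hence tw(G) ≤ 1.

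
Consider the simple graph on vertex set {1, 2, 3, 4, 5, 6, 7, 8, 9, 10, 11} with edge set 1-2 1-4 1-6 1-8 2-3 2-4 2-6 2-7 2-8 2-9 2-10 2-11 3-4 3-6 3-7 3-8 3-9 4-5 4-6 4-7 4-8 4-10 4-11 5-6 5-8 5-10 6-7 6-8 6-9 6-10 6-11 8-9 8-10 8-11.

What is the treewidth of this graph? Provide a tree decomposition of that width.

Treewidth 4.
One such decomposition:
Bags: B1 = {2, 4, 6, 8, 11}  B2 = {2, 3, 4, 6, 8}  B3 = {2, 4, 6, 8, 10}  B4 = {1, 2, 4, 6, 8}  B5 = {2, 3, 6, 8, 9}  B6 = {2, 3, 4, 6, 7}  B7 = {4, 5, 6, 8, 10}
Tree: B1–B2, B1–B3, B2–B4, B2–B5, B2–B6, B3–B7

Every bag has size at most 5, so the width is 5 − 1 = 4 and tw(G) ≤ 4. On the other hand G contains the 5-clique {2, 3, 6, 8, 9}. A clique must lie in a single bag of any decomposition, so no decomposition can have width below 4. The upper and lower bounds meet at 4, so that is the treewidth.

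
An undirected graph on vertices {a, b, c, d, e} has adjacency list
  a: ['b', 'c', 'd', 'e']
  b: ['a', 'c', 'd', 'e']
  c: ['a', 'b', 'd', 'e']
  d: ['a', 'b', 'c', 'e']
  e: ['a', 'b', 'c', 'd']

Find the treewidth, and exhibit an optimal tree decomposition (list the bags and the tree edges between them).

Treewidth 4.
Bags: B1 = {a, b, c, d, e}
Tree: (single bag)

A single bag containing all 5 vertices is trivially a valid decomposition of width 4. On the other hand G contains the 5-clique {a, b, c, d, e}. A clique must lie in a single bag of any decomposition, so no decomposition can have width below 4. Therefore the treewidth is 4.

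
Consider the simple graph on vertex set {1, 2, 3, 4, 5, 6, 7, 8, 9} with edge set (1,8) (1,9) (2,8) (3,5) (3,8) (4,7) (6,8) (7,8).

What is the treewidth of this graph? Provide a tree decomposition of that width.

Every bag has size at most 2, so the width is 2 − 1 = 1 and tw(G) ≤ 1. Since G has at least one edge (e.g. 7–8), it is not an edgeless graph, so tw(G) ≥ 1. Therefore the treewidth is 1.

Treewidth 1.
One such decomposition:
Bags: B1 = {7, 8}  B2 = {2, 8}  B3 = {4, 7}  B4 = {3, 8}  B5 = {1, 8}  B6 = {1, 9}  B7 = {6, 8}  B8 = {3, 5}
Tree: B1–B2, B1–B3, B2–B4, B1–B5, B5–B6, B2–B7, B4–B8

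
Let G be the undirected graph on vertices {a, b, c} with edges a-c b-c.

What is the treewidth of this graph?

1

A width-1 tree decomposition is:
Bags: B1 = {b, c}  B2 = {a, c}
Tree: B1–B2
Every bag has size at most 2, so the width is 2 − 1 = 1 and tw(G) ≤ 1. Since G has at least one edge (e.g. c–b), it is not an edgeless graph, so tw(G) ≥ 1. Hence tw(G) = 1 exactly.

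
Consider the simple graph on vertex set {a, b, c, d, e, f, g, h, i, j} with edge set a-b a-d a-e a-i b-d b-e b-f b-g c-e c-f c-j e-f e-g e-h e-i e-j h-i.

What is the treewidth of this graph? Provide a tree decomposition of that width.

Treewidth 2.
One optimal decomposition is:
Bags: B1 = {b, e, f}  B2 = {a, b, e}  B3 = {c, e, f}  B4 = {b, e, g}  B5 = {a, e, i}  B6 = {e, h, i}  B7 = {c, e, j}  B8 = {a, b, d}
Tree: B1–B2, B1–B3, B1–B4, B2–B5, B5–B6, B3–B7, B2–B8

The largest bag has 3 vertices, giving width 2; this decomposition certifies tw(G) ≤ 2. Conversely, {a, b, d} is a clique of size 3, and the vertices of any clique must share a bag in every tree decomposition; so some bag has ≥ 3 vertices and tw(G) ≥ 2. The upper and lower bounds meet at 2, so that is the treewidth.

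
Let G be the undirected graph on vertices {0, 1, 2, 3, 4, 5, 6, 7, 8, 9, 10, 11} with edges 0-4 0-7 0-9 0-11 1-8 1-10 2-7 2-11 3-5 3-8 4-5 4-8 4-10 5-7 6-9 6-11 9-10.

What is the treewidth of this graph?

A width-3 tree decomposition is:
Bags: B1 = {2, 6, 7, 11}  B2 = {0, 6, 7, 11}  B3 = {0, 6, 7, 9}  B4 = {0, 5, 7, 9}  B5 = {0, 4, 5, 9}  B6 = {4, 5, 9, 10}  B7 = {3, 4, 5, 10}  B8 = {3, 4, 8, 10}  B9 = {1, 3, 8, 10}
Tree: B1–B2, B2–B3, B3–B4, B4–B5, B5–B6, B6–B7, B7–B8, B8–B9
The largest bag has 4 vertices, giving width 3; this decomposition certifies tw(G) ≤ 3. For the lower bound: the 4 vertex sets {2,6,11}, {7}, {0}, {4,5,9,10} are disjoint, each induces a connected subgraph, and every pair is joined by at least one edge of G. Contracting each set to a single vertex therefore yields K_{4} as a minor, and since treewidth is minor-monotone, tw(G) ≥ tw(K_{4}) = 3. The upper and lower bounds meet at 3, so that is the treewidth.

3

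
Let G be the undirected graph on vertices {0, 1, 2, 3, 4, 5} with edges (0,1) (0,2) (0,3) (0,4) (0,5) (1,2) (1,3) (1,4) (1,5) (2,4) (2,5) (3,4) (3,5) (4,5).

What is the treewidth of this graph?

4

A width-4 tree decomposition is:
Bags: B1 = {0, 1, 2, 4, 5}  B2 = {0, 1, 3, 4, 5}
Tree: B1–B2
The largest bag has 5 vertices, giving width 4; this decomposition certifies tw(G) ≤ 4. Conversely, {0, 1, 2, 4, 5} is a clique of size 5, and the vertices of any clique must share a bag in every tree decomposition; so some bag has ≥ 5 vertices and tw(G) ≥ 4. Combining the bounds, tw(G) = 4.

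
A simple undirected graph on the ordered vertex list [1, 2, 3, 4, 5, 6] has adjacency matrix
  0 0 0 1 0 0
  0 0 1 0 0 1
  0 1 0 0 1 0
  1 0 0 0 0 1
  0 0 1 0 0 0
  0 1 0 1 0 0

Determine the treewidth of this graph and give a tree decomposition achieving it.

Every bag has size at most 2, so the width is 2 − 1 = 1 and tw(G) ≤ 1. G has an edge, so its treewidth is at least 1. The upper and lower bounds meet at 1, so that is the treewidth.

Treewidth 1.
One optimal decomposition is:
Bags: B1 = {1, 4}  B2 = {4, 6}  B3 = {2, 6}  B4 = {2, 3}  B5 = {3, 5}
Tree: B1–B2, B2–B3, B3–B4, B4–B5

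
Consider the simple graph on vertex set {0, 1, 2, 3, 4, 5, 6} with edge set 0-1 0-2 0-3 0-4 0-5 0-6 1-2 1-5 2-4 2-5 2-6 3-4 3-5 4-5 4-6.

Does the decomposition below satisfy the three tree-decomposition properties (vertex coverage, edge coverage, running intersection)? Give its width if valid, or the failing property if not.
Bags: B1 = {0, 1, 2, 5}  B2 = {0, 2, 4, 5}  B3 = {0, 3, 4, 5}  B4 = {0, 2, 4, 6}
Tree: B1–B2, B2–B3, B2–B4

Yes; width 3.

Checking the three conditions: (i) the bags cover all of {0, 1, 2, 3, 4, 5, 6}; (ii) for each edge, some bag contains both endpoints; (iii) the bags containing any fixed vertex form a subtree. All hold, so the decomposition is valid with width 4 − 1 = 3.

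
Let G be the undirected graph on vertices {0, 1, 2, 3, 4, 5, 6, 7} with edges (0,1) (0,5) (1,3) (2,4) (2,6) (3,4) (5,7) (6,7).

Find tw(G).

A width-2 tree decomposition is:
Bags: B1 = {5, 6, 7}  B2 = {0, 5, 6}  B3 = {0, 1, 6}  B4 = {1, 3, 6}  B5 = {3, 4, 6}  B6 = {2, 4, 6}
Tree: B1–B2, B2–B3, B3–B4, B4–B5, B5–B6
Every bag has size at most 3, so the width is 3 − 1 = 2 and tw(G) ≤ 2. The edges 6–7–5–0–1–3–4–2–6 form a cycle, so G is not a tree and its treewidth is at least 2. Combining the bounds, tw(G) = 2.

2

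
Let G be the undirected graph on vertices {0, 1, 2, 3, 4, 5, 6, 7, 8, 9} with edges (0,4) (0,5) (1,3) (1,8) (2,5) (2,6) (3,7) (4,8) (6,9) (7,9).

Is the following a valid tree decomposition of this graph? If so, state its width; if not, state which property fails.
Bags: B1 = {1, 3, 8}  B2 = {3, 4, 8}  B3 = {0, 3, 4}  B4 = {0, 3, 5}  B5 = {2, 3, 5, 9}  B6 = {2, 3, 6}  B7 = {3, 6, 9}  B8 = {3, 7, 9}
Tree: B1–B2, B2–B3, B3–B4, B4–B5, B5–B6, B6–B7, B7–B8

No — bags containing vertex 9 are not connected in the tree.

A tree decomposition must satisfy three properties: every vertex lies in some bag; for every edge, both endpoints lie together in some bag; and for every vertex, the bags containing it form a connected subtree. Here bags containing vertex 9 are not connected in the tree, so the decomposition is invalid.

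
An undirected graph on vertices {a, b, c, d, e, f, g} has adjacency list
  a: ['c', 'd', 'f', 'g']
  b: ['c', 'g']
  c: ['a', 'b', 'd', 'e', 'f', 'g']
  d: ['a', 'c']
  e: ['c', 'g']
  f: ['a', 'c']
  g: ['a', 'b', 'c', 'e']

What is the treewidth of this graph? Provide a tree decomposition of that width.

Treewidth 2.
One such decomposition:
Bags: B1 = {a, c, g}  B2 = {a, c, d}  B3 = {c, e, g}  B4 = {b, c, g}  B5 = {a, c, f}
Tree: B1–B2, B1–B3, B1–B4, B1–B5

Every bag has size at most 3, so the width is 3 − 1 = 2 and tw(G) ≤ 2. Conversely, {a, c, d} is a clique of size 3, and the vertices of any clique must share a bag in every tree decomposition; so some bag has ≥ 3 vertices and tw(G) ≥ 2. Combining the bounds, tw(G) = 2.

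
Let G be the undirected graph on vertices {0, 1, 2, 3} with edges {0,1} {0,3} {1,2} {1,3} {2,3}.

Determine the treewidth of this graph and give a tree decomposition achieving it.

Treewidth 2.
Bags: B1 = {0, 1, 3}  B2 = {1, 2, 3}
Tree: B1–B2

Every bag has size at most 3, so the width is 3 − 1 = 2 and tw(G) ≤ 2. Conversely, {0, 1, 3} is a clique of size 3, and the vertices of any clique must share a bag in every tree decomposition; so some bag has ≥ 3 vertices and tw(G) ≥ 2. Combining the bounds, tw(G) = 2.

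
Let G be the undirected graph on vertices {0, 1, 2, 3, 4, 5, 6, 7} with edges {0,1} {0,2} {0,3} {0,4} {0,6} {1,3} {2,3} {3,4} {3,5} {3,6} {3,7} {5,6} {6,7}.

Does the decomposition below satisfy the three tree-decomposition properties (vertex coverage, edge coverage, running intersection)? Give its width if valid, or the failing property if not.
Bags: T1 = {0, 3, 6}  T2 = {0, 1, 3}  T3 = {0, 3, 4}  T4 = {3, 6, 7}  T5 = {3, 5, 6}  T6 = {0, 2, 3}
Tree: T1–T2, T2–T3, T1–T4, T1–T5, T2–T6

Yes; width 2.

Every vertex of G appears in some bag (union = {0, 1, 2, 3, 4, 5, 6, 7}); every edge is covered by a bag; and for each vertex v the set of bags containing v is connected in the bag tree. The decomposition is therefore valid. The largest bag has 3 vertices, so the width is 2.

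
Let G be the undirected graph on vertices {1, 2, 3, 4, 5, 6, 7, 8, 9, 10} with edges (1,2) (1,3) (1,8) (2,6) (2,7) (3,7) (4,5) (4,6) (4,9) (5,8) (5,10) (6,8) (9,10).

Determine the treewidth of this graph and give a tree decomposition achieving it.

Treewidth 2.
One such decomposition:
Bags: B1 = {1, 3, 7}  B2 = {1, 2, 7}  B3 = {1, 2, 8}  B4 = {2, 6, 8}  B5 = {5, 6, 8}  B6 = {4, 5, 6}  B7 = {4, 5, 10}  B8 = {4, 9, 10}
Tree: B1–B2, B2–B3, B3–B4, B4–B5, B5–B6, B6–B7, B7–B8

The largest bag has 3 vertices, giving width 2; this decomposition certifies tw(G) ≤ 2. Since 3–7–2–1–3 is a cycle in G, G is not acyclic. Forests are exactly the graphs of treewidth ≤ 1, so tw(G) ≥ 2. The upper and lower bounds meet at 2, so that is the treewidth.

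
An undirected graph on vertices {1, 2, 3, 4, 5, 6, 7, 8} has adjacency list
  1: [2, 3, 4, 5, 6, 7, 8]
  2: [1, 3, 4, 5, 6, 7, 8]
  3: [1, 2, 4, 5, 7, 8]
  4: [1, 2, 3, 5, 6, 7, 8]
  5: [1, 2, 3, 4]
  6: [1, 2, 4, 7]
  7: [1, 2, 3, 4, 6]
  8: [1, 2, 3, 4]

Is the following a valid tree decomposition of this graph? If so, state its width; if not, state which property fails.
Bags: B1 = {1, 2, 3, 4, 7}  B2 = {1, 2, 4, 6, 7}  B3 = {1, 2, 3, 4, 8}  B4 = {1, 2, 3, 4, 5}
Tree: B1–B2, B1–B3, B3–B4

Yes; width 4.

Every vertex of G appears in some bag (union = {1, 2, 3, 4, 5, 6, 7, 8}); every edge is covered by a bag; and for each vertex v the set of bags containing v is connected in the bag tree. The decomposition is therefore valid. The largest bag has 5 vertices, so the width is 4.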